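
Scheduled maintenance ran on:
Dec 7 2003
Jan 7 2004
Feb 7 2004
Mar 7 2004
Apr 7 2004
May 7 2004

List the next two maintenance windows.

Jun 7 2004, Jul 7 2004

Each date is the 7th; the gaps (31, 31, 29, 31, 30) track the month lengths.
The rule is the 7th of each month.
June 2004: Jun 7 2004.
Next: July 2004 → Jul 7 2004.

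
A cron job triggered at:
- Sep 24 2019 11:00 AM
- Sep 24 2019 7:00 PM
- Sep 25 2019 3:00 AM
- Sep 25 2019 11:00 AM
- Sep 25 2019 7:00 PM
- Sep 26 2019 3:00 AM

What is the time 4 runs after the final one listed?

Sep 27 2019 11:00 AM

Spacing: 8, 8, 8, 8, 8 h — constant 8 h.
Sep 26 2019 3:00 AM + 8 h = Sep 26 2019 11:00 AM.
Sep 26 2019 11:00 AM + 8 h = Sep 26 2019 7:00 PM.
Sep 26 2019 7:00 PM + 8 h = Sep 27 2019 3:00 AM.
Sep 27 2019 3:00 AM + 8 h = Sep 27 2019 11:00 AM.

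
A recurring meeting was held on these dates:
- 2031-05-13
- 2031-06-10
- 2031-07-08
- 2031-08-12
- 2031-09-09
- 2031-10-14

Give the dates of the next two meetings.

All dates are Tuesdays, 28, 28, 35, 28, 35 days apart.
Specifically, the 2nd Tuesday of each month.
2nd Tuesday of November 2031: 2031-11-11.
December 2031 — 2nd Tuesday is 2031-12-09.

2031-11-11, 2031-12-09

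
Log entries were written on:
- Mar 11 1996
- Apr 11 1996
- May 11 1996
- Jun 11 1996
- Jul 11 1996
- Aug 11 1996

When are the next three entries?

Sep 11 1996, Oct 11 1996, Nov 11 1996

Each date is the 11th; the gaps (31, 30, 31, 30, 31) track the month lengths.
The rule is the 11th of each month.
September 1996: Sep 11 1996.
October 1996: Oct 11 1996.
Next: November 1996 → Nov 11 1996.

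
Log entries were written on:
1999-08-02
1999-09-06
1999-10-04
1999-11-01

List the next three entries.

All dates are Mondays, 35, 28, 28 days apart.
Specifically, the 1st Monday of each month.
December 1999 — 1st Monday is 1999-12-06.
1st Monday of January 2000: 2000-01-03.
1st Monday of February 2000: 2000-02-07.

1999-12-06, 2000-01-03, 2000-02-07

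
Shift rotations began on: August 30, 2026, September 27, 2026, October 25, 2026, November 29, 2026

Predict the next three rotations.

Every date is a Sunday; gaps 28, 28, 35 days.
Each is the last Sunday of its month (at least one falls on the 29th or later, ruling out '4th Sunday').
December 2026 ends with Sunday December 27, 2026.
January 2027 ends with Sunday January 31, 2027.
Last Sunday of February 2027: February 28, 2027.

December 27, 2026; January 31, 2027; February 28, 2027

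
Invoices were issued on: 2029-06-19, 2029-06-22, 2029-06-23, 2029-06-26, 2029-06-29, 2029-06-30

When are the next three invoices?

2029-07-03, 2029-07-06, 2029-07-07

The gap pattern 3, 1, 3, 3, 1 repeats every 3 events.
These are the Tuesdays, Fridays and Saturdays of each week.
The following Tuesday is 2029-07-03.
The following Friday is 2029-07-06.
The following Saturday is 2029-07-07.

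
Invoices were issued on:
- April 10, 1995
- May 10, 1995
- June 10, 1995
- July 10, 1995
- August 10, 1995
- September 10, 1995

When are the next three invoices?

The day-of-month is always 10 (30, 31, 30, 31, 31 days between events).
So this recurs on the 10th of each month.
October 1995: October 10, 1995.
Next: November 1995 → November 10, 1995.
December 1995: December 10, 1995.

October 10, 1995; November 10, 1995; December 10, 1995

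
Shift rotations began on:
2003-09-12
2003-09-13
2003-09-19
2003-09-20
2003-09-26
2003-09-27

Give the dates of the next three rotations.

Gaps: 1, 6, 1, 6, 1 days — not constant, but cyclic with period 2.
The events fall on every Friday and Saturday.
The following Friday is 2003-10-03.
The following Saturday is 2003-10-04.
The following Friday is 2003-10-10.

2003-10-03, 2003-10-04, 2003-10-10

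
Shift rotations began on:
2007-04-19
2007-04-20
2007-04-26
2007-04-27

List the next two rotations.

2007-05-03, 2007-05-04

The gap pattern 1, 6, 1 repeats every 2 events.
These are the Thursdays and Fridays of each week.
The following Thursday is 2007-05-03.
Next Friday: 2007-05-04.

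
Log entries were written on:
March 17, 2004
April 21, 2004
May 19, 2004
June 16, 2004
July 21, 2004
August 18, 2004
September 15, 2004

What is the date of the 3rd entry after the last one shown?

December 15, 2004

All dates are Wednesdays, 35, 28, 28, 35, 28, 28 days apart.
Specifically, the 3rd Wednesday of each month.
3rd Wednesday of October 2004: October 20, 2004.
3rd Wednesday of November 2004: November 17, 2004.
December 2004 — 3rd Wednesday is December 15, 2004.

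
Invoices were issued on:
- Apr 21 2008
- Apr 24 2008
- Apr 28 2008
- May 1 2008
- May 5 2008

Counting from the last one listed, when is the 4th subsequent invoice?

May 19 2008

Every event lands on a Monday or Thursday (gaps cycle 3, 4, 3, 4).
So the schedule is: every Monday and Thursday.
The following Thursday is May 8 2008.
The following Monday is May 12 2008.
Next Thursday: May 15 2008.
Next Monday: May 19 2008.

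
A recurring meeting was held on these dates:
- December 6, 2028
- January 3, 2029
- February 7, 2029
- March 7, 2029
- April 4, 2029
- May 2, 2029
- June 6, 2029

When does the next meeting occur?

Gaps: 28, 35, 28, 28, 28, 35 days — a mix of 28 and 35. Every date is a Wednesday.
Each is the 1st Wednesday of its month.
July 2029 — 1st Wednesday is July 4, 2029.

July 4, 2029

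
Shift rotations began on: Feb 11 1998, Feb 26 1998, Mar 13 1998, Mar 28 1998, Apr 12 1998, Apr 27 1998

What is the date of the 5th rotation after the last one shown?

Jul 11 1998

The spacing is 15, 15, 15, 15, 15 days — always 15 days.
Apr 27 1998 + 15 days = May 12 1998.
May 12 1998 + 15 days = May 27 1998.
May 27 1998 + 15 days = Jun 11 1998.
Jun 11 1998 + 15 days = Jun 26 1998.
Jun 26 1998 + 15 days = Jul 11 1998.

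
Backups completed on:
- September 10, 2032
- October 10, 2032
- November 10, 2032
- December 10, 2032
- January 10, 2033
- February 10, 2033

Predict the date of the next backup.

March 10, 2033

Each date is the 10th; the gaps (30, 31, 30, 31, 31) track the month lengths.
The rule is the 10th of each month.
March 2033: March 10, 2033.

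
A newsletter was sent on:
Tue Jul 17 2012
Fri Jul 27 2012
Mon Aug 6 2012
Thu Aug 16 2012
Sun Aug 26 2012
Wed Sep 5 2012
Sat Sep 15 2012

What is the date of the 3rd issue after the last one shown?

The spacing is 10, 10, 10, 10, 10, 10 days — always 10 days.
Sat Sep 15 2012 + 10 days = Tue Sep 25 2012.
Tue Sep 25 2012 + 10 days = Fri Oct 5 2012.
Fri Oct 5 2012 + 10 days = Mon Oct 15 2012.

Mon Oct 15 2012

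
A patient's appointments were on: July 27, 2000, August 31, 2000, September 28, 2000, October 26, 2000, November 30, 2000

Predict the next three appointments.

Every date is a Thursday; gaps 35, 28, 28, 35 days.
Each is the last Thursday of its month (at least one falls on the 29th or later, ruling out '4th Thursday').
Last Thursday of December 2000: December 28, 2000.
Last Thursday of January 2001: January 25, 2001.
February 2001 ends with Thursday February 22, 2001.

December 28, 2000; January 25, 2001; February 22, 2001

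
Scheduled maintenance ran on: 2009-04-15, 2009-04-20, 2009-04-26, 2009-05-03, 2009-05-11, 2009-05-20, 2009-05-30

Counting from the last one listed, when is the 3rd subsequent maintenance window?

2009-07-05

The spacing grows by 1 each time: 5, 6, 7, 8, 9, 10 days.
Next gap: 11 days. 2009-05-30 + 11 days = 2009-06-10.
Next gap: 12 days. 2009-06-10 + 12 days = 2009-06-22.
Next gap: 13 days. 2009-06-22 + 13 days = 2009-07-05.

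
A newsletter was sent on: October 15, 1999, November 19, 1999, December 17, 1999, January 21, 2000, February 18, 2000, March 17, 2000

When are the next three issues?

April 21, 2000; May 19, 2000; June 16, 2000

All dates are Fridays, 35, 28, 35, 28, 28 days apart.
Specifically, the 3rd Friday of each month.
3rd Friday of April 2000: April 21, 2000.
3rd Friday of May 2000: May 19, 2000.
June 2000 — 3rd Friday is June 16, 2000.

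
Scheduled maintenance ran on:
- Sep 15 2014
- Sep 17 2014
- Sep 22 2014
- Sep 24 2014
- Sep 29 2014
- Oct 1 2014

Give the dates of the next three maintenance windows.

Oct 6 2014, Oct 8 2014, Oct 13 2014

Every event lands on a Monday or Wednesday (gaps cycle 2, 5, 2, 5, 2).
So the schedule is: every Monday and Wednesday.
The following Monday is Oct 6 2014.
The following Wednesday is Oct 8 2014.
Next Monday: Oct 13 2014.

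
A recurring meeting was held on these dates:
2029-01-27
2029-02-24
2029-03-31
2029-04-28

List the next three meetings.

2029-05-26, 2029-06-30, 2029-07-28

Every date is a Saturday; gaps 28, 35, 28 days.
Each is the last Saturday of its month (at least one falls on the 29th or later, ruling out '4th Saturday').
May 2029 ends with Saturday 2029-05-26.
Last Saturday of June 2029: 2029-06-30.
Last Saturday of July 2029: 2029-07-28.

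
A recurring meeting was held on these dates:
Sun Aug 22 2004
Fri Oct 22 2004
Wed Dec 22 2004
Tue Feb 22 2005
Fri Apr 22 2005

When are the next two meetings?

Wed Jun 22 2005, Mon Aug 22 2005

The day-of-month is always 22 (61, 61, 62, 59 days between events).
So this recurs on the 22nd of every 2 months.
Next: June 2005 → Wed Jun 22 2005.
August 2005: Mon Aug 22 2005.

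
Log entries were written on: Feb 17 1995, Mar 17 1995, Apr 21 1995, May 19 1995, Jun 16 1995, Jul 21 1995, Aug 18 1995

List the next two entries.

Sep 15 1995, Oct 20 1995

Gaps: 28, 35, 28, 28, 35, 28 days — a mix of 28 and 35. Every date is a Friday.
Each is the 3rd Friday of its month.
3rd Friday of September 1995: Sep 15 1995.
October 1995 — 3rd Friday is Oct 20 1995.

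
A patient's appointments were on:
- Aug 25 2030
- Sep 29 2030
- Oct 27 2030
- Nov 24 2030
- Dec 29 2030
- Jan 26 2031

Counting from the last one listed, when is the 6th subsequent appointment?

Jul 27 2031

All Sundays; the gaps (35, 28, 28, 35, 28) vary with month length.
This is the last Sunday of each month.
February 2031 ends with Sunday Feb 23 2031.
Last Sunday of March 2031: Mar 30 2031.
Last Sunday of April 2031: Apr 27 2031.
May 2031 ends with Sunday May 25 2031.
June 2031 ends with Sunday Jun 29 2031.
Last Sunday of July 2031: Jul 27 2031.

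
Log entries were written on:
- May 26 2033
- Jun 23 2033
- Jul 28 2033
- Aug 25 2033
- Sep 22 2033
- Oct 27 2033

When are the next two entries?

These are Thursdays at 28- or 35-day spacing (28, 35, 28, 28, 35).
The pattern: 4th Thursday of the month.
4th Thursday of November 2033: Nov 24 2033.
December 2033 — 4th Thursday is Dec 22 2033.

Nov 24 2033, Dec 22 2033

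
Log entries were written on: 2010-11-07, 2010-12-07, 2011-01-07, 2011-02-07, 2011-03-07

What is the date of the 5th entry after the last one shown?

Gaps: 30, 31, 31, 28 days — not constant. Every event is on the 7th of the month.
Pattern: the 7th of each month.
April 2011: 2011-04-07.
May 2011: 2011-05-07.
Next: June 2011 → 2011-06-07.
July 2011: 2011-07-07.
Next: August 2011 → 2011-08-07.

2011-08-07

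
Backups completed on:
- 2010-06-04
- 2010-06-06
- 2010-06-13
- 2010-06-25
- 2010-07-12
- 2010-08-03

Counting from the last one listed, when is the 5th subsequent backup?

Intervals are 2, 7, 12, 17, 22 days — an arithmetic progression with common difference 5.
Next gap: 27 days. 2010-08-03 + 27 days = 2010-08-30.
Next gap: 32 days. 2010-08-30 + 32 days = 2010-10-01.
Next gap: 37 days. 2010-10-01 + 37 days = 2010-11-07.
Next gap: 42 days. 2010-11-07 + 42 days = 2010-12-19.
Next gap: 47 days. 2010-12-19 + 47 days = 2011-02-04.

2011-02-04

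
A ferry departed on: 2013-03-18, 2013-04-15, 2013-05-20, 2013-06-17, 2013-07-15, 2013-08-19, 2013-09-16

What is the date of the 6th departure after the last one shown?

2014-03-17

These are Mondays at 28- or 35-day spacing (28, 35, 28, 28, 35, 28).
The pattern: 3rd Monday of the month.
October 2013 — 3rd Monday is 2013-10-21.
3rd Monday of November 2013: 2013-11-18.
December 2013 — 3rd Monday is 2013-12-16.
3rd Monday of January 2014: 2014-01-20.
3rd Monday of February 2014: 2014-02-17.
3rd Monday of March 2014: 2014-03-17.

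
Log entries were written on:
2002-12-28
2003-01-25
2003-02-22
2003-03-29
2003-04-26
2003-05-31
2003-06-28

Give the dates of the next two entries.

All Saturdays; the gaps (28, 28, 35, 28, 35, 28) vary with month length.
This is the last Saturday of each month.
Last Saturday of July 2003: 2003-07-26.
August 2003 ends with Saturday 2003-08-30.

2003-07-26, 2003-08-30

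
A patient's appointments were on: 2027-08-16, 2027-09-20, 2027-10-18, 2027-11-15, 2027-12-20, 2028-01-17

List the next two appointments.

2028-02-21, 2028-03-20

All dates are Mondays, 35, 28, 28, 35, 28 days apart.
Specifically, the 3rd Monday of each month.
3rd Monday of February 2028: 2028-02-21.
March 2028 — 3rd Monday is 2028-03-20.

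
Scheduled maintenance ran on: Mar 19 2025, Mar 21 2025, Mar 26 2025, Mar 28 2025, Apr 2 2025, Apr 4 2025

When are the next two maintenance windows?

Apr 9 2025, Apr 11 2025

The gap pattern 2, 5, 2, 5, 2 repeats every 2 events.
These are the Wednesdays and Fridays of each week.
Next Wednesday: Apr 9 2025.
The following Friday is Apr 11 2025.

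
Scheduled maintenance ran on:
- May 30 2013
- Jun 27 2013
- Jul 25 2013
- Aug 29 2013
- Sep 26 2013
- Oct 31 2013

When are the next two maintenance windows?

Nov 28 2013, Dec 26 2013

These are Thursdays with 28, 28, 35, 28, 35-day gaps.
Each is the final Thursday of its month — May 30 2013 is past the 28th, so '4th Thursday' doesn't fit.
November 2013 ends with Thursday Nov 28 2013.
Last Thursday of December 2013: Dec 26 2013.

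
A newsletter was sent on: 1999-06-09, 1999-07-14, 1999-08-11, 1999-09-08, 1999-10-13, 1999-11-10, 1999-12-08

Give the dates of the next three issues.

2000-01-12, 2000-02-09, 2000-03-08

Gaps: 35, 28, 28, 35, 28, 28 days — a mix of 28 and 35. Every date is a Wednesday.
Each is the 2nd Wednesday of its month.
2nd Wednesday of January 2000: 2000-01-12.
2nd Wednesday of February 2000: 2000-02-09.
2nd Wednesday of March 2000: 2000-03-08.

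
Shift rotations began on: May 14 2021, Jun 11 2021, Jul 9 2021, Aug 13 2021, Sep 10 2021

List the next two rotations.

These are Fridays at 28- or 35-day spacing (28, 28, 35, 28).
The pattern: 2nd Friday of the month.
October 2021 — 2nd Friday is Oct 8 2021.
2nd Friday of November 2021: Nov 12 2021.

Oct 8 2021, Nov 12 2021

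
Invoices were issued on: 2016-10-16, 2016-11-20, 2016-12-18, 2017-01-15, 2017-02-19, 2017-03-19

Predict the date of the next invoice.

Gaps: 35, 28, 28, 35, 28 days — a mix of 28 and 35. Every date is a Sunday.
Each is the 3rd Sunday of its month.
3rd Sunday of April 2017: 2017-04-16.

2017-04-16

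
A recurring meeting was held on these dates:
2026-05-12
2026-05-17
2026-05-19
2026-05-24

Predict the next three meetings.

2026-05-26, 2026-05-31, 2026-06-02

The gap pattern 5, 2, 5 repeats every 2 events.
These are the Tuesdays and Sundays of each week.
Next Tuesday: 2026-05-26.
Next Sunday: 2026-05-31.
The following Tuesday is 2026-06-02.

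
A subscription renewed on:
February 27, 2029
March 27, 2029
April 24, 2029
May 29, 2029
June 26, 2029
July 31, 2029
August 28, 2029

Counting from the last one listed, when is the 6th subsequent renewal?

All Tuesdays; the gaps (28, 28, 35, 28, 35, 28) vary with month length.
This is the last Tuesday of each month.
September 2029 ends with Tuesday September 25, 2029.
Last Tuesday of October 2029: October 30, 2029.
Last Tuesday of November 2029: November 27, 2029.
Last Tuesday of December 2029: December 25, 2029.
January 2030 ends with Tuesday January 29, 2030.
February 2030 ends with Tuesday February 26, 2030.

February 26, 2030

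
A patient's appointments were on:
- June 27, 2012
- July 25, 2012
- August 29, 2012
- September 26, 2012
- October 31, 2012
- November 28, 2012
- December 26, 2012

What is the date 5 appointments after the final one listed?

Every date is a Wednesday; gaps 28, 35, 28, 35, 28, 28 days.
Each is the last Wednesday of its month (at least one falls on the 29th or later, ruling out '4th Wednesday').
January 2013 ends with Wednesday January 30, 2013.
Last Wednesday of February 2013: February 27, 2013.
Last Wednesday of March 2013: March 27, 2013.
April 2013 ends with Wednesday April 24, 2013.
Last Wednesday of May 2013: May 29, 2013.

May 29, 2013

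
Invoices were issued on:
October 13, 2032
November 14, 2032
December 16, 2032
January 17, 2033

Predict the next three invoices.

Every event comes 32 days after the last (32, 32, 32).
January 17, 2033 + 32 days = February 18, 2033.
February 18, 2033 + 32 days = March 22, 2033.
March 22, 2033 + 32 days = April 23, 2033.

February 18, 2033; March 22, 2033; April 23, 2033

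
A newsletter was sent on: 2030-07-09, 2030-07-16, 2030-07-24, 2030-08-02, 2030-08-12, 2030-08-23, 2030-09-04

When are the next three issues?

2030-09-17, 2030-10-01, 2030-10-16

The spacing grows by 1 each time: 7, 8, 9, 10, 11, 12 days.
Next gap: 13 days. 2030-09-04 + 13 days = 2030-09-17.
Next gap: 14 days. 2030-09-17 + 14 days = 2030-10-01.
Next gap: 15 days. 2030-10-01 + 15 days = 2030-10-16.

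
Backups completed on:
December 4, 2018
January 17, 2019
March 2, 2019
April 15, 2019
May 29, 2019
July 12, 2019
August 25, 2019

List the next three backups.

October 8, 2019; November 21, 2019; January 4, 2020

Every event comes 44 days after the last (44, 44, 44, 44, 44, 44).
August 25, 2019 + 44 days = October 8, 2019.
October 8, 2019 + 44 days = November 21, 2019.
November 21, 2019 + 44 days = January 4, 2020.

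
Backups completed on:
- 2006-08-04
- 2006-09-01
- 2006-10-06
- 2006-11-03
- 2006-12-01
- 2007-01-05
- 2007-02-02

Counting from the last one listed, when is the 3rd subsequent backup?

2007-05-04

Gaps: 28, 35, 28, 28, 35, 28 days — a mix of 28 and 35. Every date is a Friday.
Each is the 1st Friday of its month.
March 2007 — 1st Friday is 2007-03-02.
1st Friday of April 2007: 2007-04-06.
May 2007 — 1st Friday is 2007-05-04.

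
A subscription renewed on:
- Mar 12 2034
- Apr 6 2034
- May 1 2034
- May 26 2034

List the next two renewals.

Gaps between consecutive events: 25, 25, 25 days — a constant 25-day interval.
May 26 2034 + 25 days = Jun 20 2034.
Jun 20 2034 + 25 days = Jul 15 2034.

Jun 20 2034, Jul 15 2034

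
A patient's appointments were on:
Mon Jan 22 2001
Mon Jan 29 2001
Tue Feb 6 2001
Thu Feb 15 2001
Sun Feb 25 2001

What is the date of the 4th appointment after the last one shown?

Mon Apr 16 2001

Gaps: 7, 8, 9, 10 days — each gap is 1 larger than the previous one.
Next gap: 11 days. Sun Feb 25 2001 + 11 days = Thu Mar 8 2001.
Next gap: 12 days. Thu Mar 8 2001 + 12 days = Tue Mar 20 2001.
Next gap: 13 days. Tue Mar 20 2001 + 13 days = Mon Apr 2 2001.
Next gap: 14 days. Mon Apr 2 2001 + 14 days = Mon Apr 16 2001.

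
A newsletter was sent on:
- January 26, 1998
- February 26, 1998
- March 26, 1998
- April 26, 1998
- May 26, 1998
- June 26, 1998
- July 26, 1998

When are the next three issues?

Gaps: 31, 28, 31, 30, 31, 30 days — not constant. Every event is on the 26th of the month.
Pattern: the 26th of each month.
Next: August 1998 → August 26, 1998.
September 1998: September 26, 1998.
October 1998: October 26, 1998.

August 26, 1998; September 26, 1998; October 26, 1998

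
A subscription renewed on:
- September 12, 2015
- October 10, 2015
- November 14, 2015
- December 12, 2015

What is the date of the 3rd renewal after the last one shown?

Gaps: 28, 35, 28 days — a mix of 28 and 35. Every date is a Saturday.
Each is the 2nd Saturday of its month.
2nd Saturday of January 2016: January 9, 2016.
February 2016 — 2nd Saturday is February 13, 2016.
2nd Saturday of March 2016: March 12, 2016.

March 12, 2016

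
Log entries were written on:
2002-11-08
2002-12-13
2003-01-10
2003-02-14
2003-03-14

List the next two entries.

These are Fridays at 28- or 35-day spacing (35, 28, 35, 28).
The pattern: 2nd Friday of the month.
April 2003 — 2nd Friday is 2003-04-11.
2nd Friday of May 2003: 2003-05-09.

2003-04-11, 2003-05-09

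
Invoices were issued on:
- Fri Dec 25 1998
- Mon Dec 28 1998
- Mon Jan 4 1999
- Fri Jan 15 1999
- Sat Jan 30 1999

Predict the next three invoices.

Thu Feb 18 1999, Sat Mar 13 1999, Fri Apr 9 1999

Intervals are 3, 7, 11, 15 days — an arithmetic progression with common difference 4.
Next gap: 19 days. Sat Jan 30 1999 + 19 days = Thu Feb 18 1999.
Next gap: 23 days. Thu Feb 18 1999 + 23 days = Sat Mar 13 1999.
Next gap: 27 days. Sat Mar 13 1999 + 27 days = Fri Apr 9 1999.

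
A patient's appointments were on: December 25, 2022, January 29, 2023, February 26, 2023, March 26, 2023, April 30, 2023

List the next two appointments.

May 28, 2023; June 25, 2023

These are Sundays with 35, 28, 28, 35-day gaps.
Each is the final Sunday of its month — January 29, 2023 is past the 28th, so '4th Sunday' doesn't fit.
May 2023 ends with Sunday May 28, 2023.
June 2023 ends with Sunday June 25, 2023.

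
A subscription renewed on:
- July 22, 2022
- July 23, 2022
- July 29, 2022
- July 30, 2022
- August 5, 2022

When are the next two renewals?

August 6, 2022; August 12, 2022

Every event lands on a Friday or Saturday (gaps cycle 1, 6, 1, 6).
So the schedule is: every Friday and Saturday.
The following Saturday is August 6, 2022.
Next Friday: August 12, 2022.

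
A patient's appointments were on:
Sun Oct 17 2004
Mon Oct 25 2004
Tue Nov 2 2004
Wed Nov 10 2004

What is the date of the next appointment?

Gaps between consecutive events: 8, 8, 8 days — a constant 8-day interval.
Wed Nov 10 2004 + 8 days = Thu Nov 18 2004.

Thu Nov 18 2004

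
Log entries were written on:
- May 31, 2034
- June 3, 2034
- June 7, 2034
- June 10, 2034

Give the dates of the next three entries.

June 14, 2034; June 17, 2034; June 21, 2034

Every event lands on a Wednesday or Saturday (gaps cycle 3, 4, 3).
So the schedule is: every Wednesday and Saturday.
Next Wednesday: June 14, 2034.
The following Saturday is June 17, 2034.
The following Wednesday is June 21, 2034.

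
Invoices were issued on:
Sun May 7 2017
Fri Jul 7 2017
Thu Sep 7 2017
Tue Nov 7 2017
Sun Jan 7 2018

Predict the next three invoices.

Wed Mar 7 2018, Mon May 7 2018, Sat Jul 7 2018

Gaps: 61, 62, 61, 61 days — not constant. Every event is on the 7th of the month.
Pattern: the 7th of every 2 months.
March 2018: Wed Mar 7 2018.
May 2018: Mon May 7 2018.
July 2018: Sat Jul 7 2018.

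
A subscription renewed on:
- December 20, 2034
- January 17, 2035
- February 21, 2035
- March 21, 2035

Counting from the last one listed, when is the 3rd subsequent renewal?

These are Wednesdays at 28- or 35-day spacing (28, 35, 28).
The pattern: 3rd Wednesday of the month.
April 2035 — 3rd Wednesday is April 18, 2035.
May 2035 — 3rd Wednesday is May 16, 2035.
June 2035 — 3rd Wednesday is June 20, 2035.

June 20, 2035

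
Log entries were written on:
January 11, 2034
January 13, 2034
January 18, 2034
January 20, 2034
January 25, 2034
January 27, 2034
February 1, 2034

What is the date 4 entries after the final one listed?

February 15, 2034

Every event lands on a Wednesday or Friday (gaps cycle 2, 5, 2, 5, 2, 5).
So the schedule is: every Wednesday and Friday.
Next Friday: February 3, 2034.
Next Wednesday: February 8, 2034.
Next Friday: February 10, 2034.
Next Wednesday: February 15, 2034.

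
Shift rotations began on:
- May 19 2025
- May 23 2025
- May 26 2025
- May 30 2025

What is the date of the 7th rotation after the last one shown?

The gap pattern 4, 3, 4 repeats every 2 events.
These are the Mondays and Fridays of each week.
The following Monday is Jun 2 2025.
The following Friday is Jun 6 2025.
The following Monday is Jun 9 2025.
The following Friday is Jun 13 2025.
The following Monday is Jun 16 2025.
Next Friday: Jun 20 2025.
Next Monday: Jun 23 2025.

Jun 23 2025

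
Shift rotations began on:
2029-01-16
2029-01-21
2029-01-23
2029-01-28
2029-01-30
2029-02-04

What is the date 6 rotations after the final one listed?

2029-02-25

Gaps: 5, 2, 5, 2, 5 days — not constant, but cyclic with period 2.
The events fall on every Tuesday and Sunday.
Next Tuesday: 2029-02-06.
Next Sunday: 2029-02-11.
The following Tuesday is 2029-02-13.
The following Sunday is 2029-02-18.
Next Tuesday: 2029-02-20.
Next Sunday: 2029-02-25.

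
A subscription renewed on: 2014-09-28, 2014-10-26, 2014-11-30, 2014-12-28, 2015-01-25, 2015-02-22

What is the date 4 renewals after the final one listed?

Every date is a Sunday; gaps 28, 35, 28, 28, 28 days.
Each is the last Sunday of its month (at least one falls on the 29th or later, ruling out '4th Sunday').
Last Sunday of March 2015: 2015-03-29.
April 2015 ends with Sunday 2015-04-26.
Last Sunday of May 2015: 2015-05-31.
June 2015 ends with Sunday 2015-06-28.

2015-06-28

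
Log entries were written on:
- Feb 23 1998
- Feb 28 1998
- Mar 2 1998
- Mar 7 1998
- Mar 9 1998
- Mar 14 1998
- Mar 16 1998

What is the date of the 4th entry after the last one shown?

Gaps: 5, 2, 5, 2, 5, 2 days — not constant, but cyclic with period 2.
The events fall on every Monday and Saturday.
The following Saturday is Mar 21 1998.
Next Monday: Mar 23 1998.
Next Saturday: Mar 28 1998.
Next Monday: Mar 30 1998.

Mar 30 1998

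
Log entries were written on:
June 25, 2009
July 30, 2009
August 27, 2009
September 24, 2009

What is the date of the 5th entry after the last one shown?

These are Thursdays with 35, 28, 28-day gaps.
Each is the final Thursday of its month — July 30, 2009 is past the 28th, so '4th Thursday' doesn't fit.
Last Thursday of October 2009: October 29, 2009.
November 2009 ends with Thursday November 26, 2009.
Last Thursday of December 2009: December 31, 2009.
January 2010 ends with Thursday January 28, 2010.
February 2010 ends with Thursday February 25, 2010.

February 25, 2010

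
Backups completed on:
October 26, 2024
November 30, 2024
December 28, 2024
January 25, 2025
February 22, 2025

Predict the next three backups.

Every date is a Saturday; gaps 35, 28, 28, 28 days.
Each is the last Saturday of its month (at least one falls on the 29th or later, ruling out '4th Saturday').
March 2025 ends with Saturday March 29, 2025.
Last Saturday of April 2025: April 26, 2025.
Last Saturday of May 2025: May 31, 2025.

March 29, 2025; April 26, 2025; May 31, 2025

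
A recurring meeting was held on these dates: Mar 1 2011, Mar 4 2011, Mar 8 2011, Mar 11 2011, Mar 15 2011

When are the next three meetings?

Mar 18 2011, Mar 22 2011, Mar 25 2011

The gap pattern 3, 4, 3, 4 repeats every 2 events.
These are the Tuesdays and Fridays of each week.
The following Friday is Mar 18 2011.
Next Tuesday: Mar 22 2011.
Next Friday: Mar 25 2011.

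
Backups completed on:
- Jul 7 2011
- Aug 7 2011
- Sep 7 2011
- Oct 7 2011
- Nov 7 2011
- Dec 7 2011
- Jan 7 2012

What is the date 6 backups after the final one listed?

Jul 7 2012

Each date is the 7th; the gaps (31, 31, 30, 31, 30, 31) track the month lengths.
The rule is the 7th of each month.
February 2012: Feb 7 2012.
March 2012: Mar 7 2012.
Next: April 2012 → Apr 7 2012.
Next: May 2012 → May 7 2012.
June 2012: Jun 7 2012.
July 2012: Jul 7 2012.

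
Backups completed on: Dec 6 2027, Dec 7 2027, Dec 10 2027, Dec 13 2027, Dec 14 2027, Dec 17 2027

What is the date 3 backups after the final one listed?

The gap pattern 1, 3, 3, 1, 3 repeats every 3 events.
These are the Mondays, Tuesdays and Fridays of each week.
The following Monday is Dec 20 2027.
Next Tuesday: Dec 21 2027.
The following Friday is Dec 24 2027.

Dec 24 2027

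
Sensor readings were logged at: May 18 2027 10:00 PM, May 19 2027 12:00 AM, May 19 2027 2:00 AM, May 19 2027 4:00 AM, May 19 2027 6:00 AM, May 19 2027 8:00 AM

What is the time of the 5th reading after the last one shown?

Gaps: 2, 2, 2, 2, 2 hours — each event is 2 hours after the previous one.
May 19 2027 8:00 AM + 2 h = May 19 2027 10:00 AM.
May 19 2027 10:00 AM + 2 h = May 19 2027 12:00 PM.
May 19 2027 12:00 PM + 2 h = May 19 2027 2:00 PM.
May 19 2027 2:00 PM + 2 h = May 19 2027 4:00 PM.
May 19 2027 4:00 PM + 2 h = May 19 2027 6:00 PM.

May 19 2027 6:00 PM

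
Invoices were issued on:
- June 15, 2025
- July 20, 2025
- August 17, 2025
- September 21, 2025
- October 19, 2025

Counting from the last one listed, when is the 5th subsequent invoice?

All dates are Sundays, 35, 28, 35, 28 days apart.
Specifically, the 3rd Sunday of each month.
November 2025 — 3rd Sunday is November 16, 2025.
December 2025 — 3rd Sunday is December 21, 2025.
3rd Sunday of January 2026: January 18, 2026.
February 2026 — 3rd Sunday is February 15, 2026.
3rd Sunday of March 2026: March 15, 2026.

March 15, 2026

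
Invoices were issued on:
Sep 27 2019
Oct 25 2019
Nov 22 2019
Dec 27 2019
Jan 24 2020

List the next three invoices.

Feb 28 2020, Mar 27 2020, Apr 24 2020

Gaps: 28, 28, 35, 28 days — a mix of 28 and 35. Every date is a Friday.
Each is the 4th Friday of its month.
February 2020 — 4th Friday is Feb 28 2020.
March 2020 — 4th Friday is Mar 27 2020.
4th Friday of April 2020: Apr 24 2020.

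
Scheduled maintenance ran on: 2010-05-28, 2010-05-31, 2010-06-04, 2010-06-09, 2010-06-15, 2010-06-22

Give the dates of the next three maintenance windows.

Gaps: 3, 4, 5, 6, 7 days — each gap is 1 larger than the previous one.
Next gap: 8 days. 2010-06-22 + 8 days = 2010-06-30.
Next gap: 9 days. 2010-06-30 + 9 days = 2010-07-09.
Next gap: 10 days. 2010-07-09 + 10 days = 2010-07-19.

2010-06-30, 2010-07-09, 2010-07-19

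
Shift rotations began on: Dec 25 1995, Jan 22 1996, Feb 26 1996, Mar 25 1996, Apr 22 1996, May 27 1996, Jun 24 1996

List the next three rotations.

All dates are Mondays, 28, 35, 28, 28, 35, 28 days apart.
Specifically, the 4th Monday of each month.
4th Monday of July 1996: Jul 22 1996.
August 1996 — 4th Monday is Aug 26 1996.
September 1996 — 4th Monday is Sep 23 1996.

Jul 22 1996, Aug 26 1996, Sep 23 1996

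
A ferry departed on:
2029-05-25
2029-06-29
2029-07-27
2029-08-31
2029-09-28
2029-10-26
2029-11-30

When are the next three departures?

Every date is a Friday; gaps 35, 28, 35, 28, 28, 35 days.
Each is the last Friday of its month (at least one falls on the 29th or later, ruling out '4th Friday').
December 2029 ends with Friday 2029-12-28.
Last Friday of January 2030: 2030-01-25.
Last Friday of February 2030: 2030-02-22.

2029-12-28, 2030-01-25, 2030-02-22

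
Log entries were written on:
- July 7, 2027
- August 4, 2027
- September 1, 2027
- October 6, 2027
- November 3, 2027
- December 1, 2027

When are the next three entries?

These are Wednesdays at 28- or 35-day spacing (28, 28, 35, 28, 28).
The pattern: 1st Wednesday of the month.
January 2028 — 1st Wednesday is January 5, 2028.
1st Wednesday of February 2028: February 2, 2028.
March 2028 — 1st Wednesday is March 1, 2028.

January 5, 2028; February 2, 2028; March 1, 2028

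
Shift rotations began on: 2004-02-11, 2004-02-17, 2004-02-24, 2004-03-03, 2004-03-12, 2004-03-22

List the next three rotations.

2004-04-02, 2004-04-14, 2004-04-27

Intervals are 6, 7, 8, 9, 10 days — an arithmetic progression with common difference 1.
Next gap: 11 days. 2004-03-22 + 11 days = 2004-04-02.
Next gap: 12 days. 2004-04-02 + 12 days = 2004-04-14.
Next gap: 13 days. 2004-04-14 + 13 days = 2004-04-27.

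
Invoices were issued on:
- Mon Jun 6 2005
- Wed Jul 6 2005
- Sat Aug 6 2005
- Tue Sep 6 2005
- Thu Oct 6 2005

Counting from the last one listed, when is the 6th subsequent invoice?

Thu Apr 6 2006

The day-of-month is always 6 (30, 31, 31, 30 days between events).
So this recurs on the 6th of each month.
Next: November 2005 → Sun Nov 6 2005.
December 2005: Tue Dec 6 2005.
January 2006: Fri Jan 6 2006.
Next: February 2006 → Mon Feb 6 2006.
Next: March 2006 → Mon Mar 6 2006.
Next: April 2006 → Thu Apr 6 2006.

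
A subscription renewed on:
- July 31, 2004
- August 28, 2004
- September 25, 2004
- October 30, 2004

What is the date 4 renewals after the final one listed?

February 26, 2005

Every date is a Saturday; gaps 28, 28, 35 days.
Each is the last Saturday of its month (at least one falls on the 29th or later, ruling out '4th Saturday').
Last Saturday of November 2004: November 27, 2004.
Last Saturday of December 2004: December 25, 2004.
January 2005 ends with Saturday January 29, 2005.
Last Saturday of February 2005: February 26, 2005.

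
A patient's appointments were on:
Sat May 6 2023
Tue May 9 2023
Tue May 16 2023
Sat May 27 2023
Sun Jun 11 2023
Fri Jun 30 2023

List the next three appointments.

Gaps: 3, 7, 11, 15, 19 days — each gap is 4 larger than the previous one.
Next gap: 23 days. Fri Jun 30 2023 + 23 days = Sun Jul 23 2023.
Next gap: 27 days. Sun Jul 23 2023 + 27 days = Sat Aug 19 2023.
Next gap: 31 days. Sat Aug 19 2023 + 31 days = Tue Sep 19 2023.

Sun Jul 23 2023, Sat Aug 19 2023, Tue Sep 19 2023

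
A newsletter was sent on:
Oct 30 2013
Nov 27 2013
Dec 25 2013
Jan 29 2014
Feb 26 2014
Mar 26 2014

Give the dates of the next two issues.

All Wednesdays; the gaps (28, 28, 35, 28, 28) vary with month length.
This is the last Wednesday of each month.
Last Wednesday of April 2014: Apr 30 2014.
Last Wednesday of May 2014: May 28 2014.

Apr 30 2014, May 28 2014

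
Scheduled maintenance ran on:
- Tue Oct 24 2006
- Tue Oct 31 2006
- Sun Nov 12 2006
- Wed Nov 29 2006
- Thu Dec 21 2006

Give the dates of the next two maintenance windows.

Wed Jan 17 2007, Sun Feb 18 2007

The spacing grows by 5 each time: 7, 12, 17, 22 days.
Next gap: 27 days. Thu Dec 21 2006 + 27 days = Wed Jan 17 2007.
Next gap: 32 days. Wed Jan 17 2007 + 32 days = Sun Feb 18 2007.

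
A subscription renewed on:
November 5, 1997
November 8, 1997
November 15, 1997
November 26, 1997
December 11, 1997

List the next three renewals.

December 30, 1997; January 22, 1998; February 18, 1998

The spacing grows by 4 each time: 3, 7, 11, 15 days.
Next gap: 19 days. December 11, 1997 + 19 days = December 30, 1997.
Next gap: 23 days. December 30, 1997 + 23 days = January 22, 1998.
Next gap: 27 days. January 22, 1998 + 27 days = February 18, 1998.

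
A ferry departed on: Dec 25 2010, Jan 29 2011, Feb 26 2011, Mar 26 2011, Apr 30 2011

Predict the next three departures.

All Saturdays; the gaps (35, 28, 28, 35) vary with month length.
This is the last Saturday of each month.
Last Saturday of May 2011: May 28 2011.
Last Saturday of June 2011: Jun 25 2011.
Last Saturday of July 2011: Jul 30 2011.

May 28 2011, Jun 25 2011, Jul 30 2011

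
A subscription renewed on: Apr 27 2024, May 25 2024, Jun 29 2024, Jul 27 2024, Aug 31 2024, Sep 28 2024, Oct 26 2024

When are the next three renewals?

All Saturdays; the gaps (28, 35, 28, 35, 28, 28) vary with month length.
This is the last Saturday of each month.
Last Saturday of November 2024: Nov 30 2024.
December 2024 ends with Saturday Dec 28 2024.
January 2025 ends with Saturday Jan 25 2025.

Nov 30 2024, Dec 28 2024, Jan 25 2025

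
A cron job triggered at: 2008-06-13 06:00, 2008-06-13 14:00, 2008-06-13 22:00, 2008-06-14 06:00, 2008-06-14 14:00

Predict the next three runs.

Gaps: 8, 8, 8, 8 hours — each event is 8 hours after the previous one.
2008-06-14 14:00 + 8 h = 2008-06-14 22:00.
2008-06-14 22:00 + 8 h = 2008-06-15 06:00.
2008-06-15 06:00 + 8 h = 2008-06-15 14:00.

2008-06-14 22:00, 2008-06-15 06:00, 2008-06-15 14:00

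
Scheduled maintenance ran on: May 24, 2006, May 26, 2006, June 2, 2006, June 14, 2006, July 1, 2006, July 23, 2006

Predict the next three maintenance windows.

Gaps: 2, 7, 12, 17, 22 days — each gap is 5 larger than the previous one.
Next gap: 27 days. July 23, 2006 + 27 days = August 19, 2006.
Next gap: 32 days. August 19, 2006 + 32 days = September 20, 2006.
Next gap: 37 days. September 20, 2006 + 37 days = October 27, 2006.

August 19, 2006; September 20, 2006; October 27, 2006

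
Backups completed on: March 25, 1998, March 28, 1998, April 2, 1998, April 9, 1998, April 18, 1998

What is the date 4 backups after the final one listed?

June 13, 1998

Gaps: 3, 5, 7, 9 days — each gap is 2 larger than the previous one.
Next gap: 11 days. April 18, 1998 + 11 days = April 29, 1998.
Next gap: 13 days. April 29, 1998 + 13 days = May 12, 1998.
Next gap: 15 days. May 12, 1998 + 15 days = May 27, 1998.
Next gap: 17 days. May 27, 1998 + 17 days = June 13, 1998.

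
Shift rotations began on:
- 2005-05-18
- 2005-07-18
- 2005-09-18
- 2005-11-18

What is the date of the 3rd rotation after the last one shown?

2006-05-18

Each date is the 18th; the gaps (61, 62, 61) track the month lengths.
The rule is the 18th of every 2 months.
Next: January 2006 → 2006-01-18.
Next: March 2006 → 2006-03-18.
Next: May 2006 → 2006-05-18.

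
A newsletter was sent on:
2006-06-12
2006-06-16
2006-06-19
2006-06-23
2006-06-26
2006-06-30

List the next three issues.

Gaps: 4, 3, 4, 3, 4 days — not constant, but cyclic with period 2.
The events fall on every Monday and Friday.
The following Monday is 2006-07-03.
The following Friday is 2006-07-07.
Next Monday: 2006-07-10.

2006-07-03, 2006-07-07, 2006-07-10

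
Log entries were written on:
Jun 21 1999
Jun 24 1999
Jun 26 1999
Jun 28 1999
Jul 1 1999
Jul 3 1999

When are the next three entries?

Gaps: 3, 2, 2, 3, 2 days — not constant, but cyclic with period 3.
The events fall on every Monday, Thursday and Saturday.
Next Monday: Jul 5 1999.
Next Thursday: Jul 8 1999.
Next Saturday: Jul 10 1999.

Jul 5 1999, Jul 8 1999, Jul 10 1999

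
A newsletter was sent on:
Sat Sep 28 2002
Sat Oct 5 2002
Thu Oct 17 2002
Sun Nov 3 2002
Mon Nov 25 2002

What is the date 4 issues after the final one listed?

Gaps: 7, 12, 17, 22 days — each gap is 5 larger than the previous one.
Next gap: 27 days. Mon Nov 25 2002 + 27 days = Sun Dec 22 2002.
Next gap: 32 days. Sun Dec 22 2002 + 32 days = Thu Jan 23 2003.
Next gap: 37 days. Thu Jan 23 2003 + 37 days = Sat Mar 1 2003.
Next gap: 42 days. Sat Mar 1 2003 + 42 days = Sat Apr 12 2003.

Sat Apr 12 2003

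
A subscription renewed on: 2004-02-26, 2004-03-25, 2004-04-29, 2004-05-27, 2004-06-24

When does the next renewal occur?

2004-07-29

Every date is a Thursday; gaps 28, 35, 28, 28 days.
Each is the last Thursday of its month (at least one falls on the 29th or later, ruling out '4th Thursday').
Last Thursday of July 2004: 2004-07-29.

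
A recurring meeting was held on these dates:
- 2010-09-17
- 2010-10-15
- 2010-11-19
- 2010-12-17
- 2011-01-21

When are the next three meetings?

All dates are Fridays, 28, 35, 28, 35 days apart.
Specifically, the 3rd Friday of each month.
3rd Friday of February 2011: 2011-02-18.
March 2011 — 3rd Friday is 2011-03-18.
April 2011 — 3rd Friday is 2011-04-15.

2011-02-18, 2011-03-18, 2011-04-15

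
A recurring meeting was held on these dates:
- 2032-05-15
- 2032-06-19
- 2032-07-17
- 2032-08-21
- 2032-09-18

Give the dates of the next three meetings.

Gaps: 35, 28, 35, 28 days — a mix of 28 and 35. Every date is a Saturday.
Each is the 3rd Saturday of its month.
3rd Saturday of October 2032: 2032-10-16.
3rd Saturday of November 2032: 2032-11-20.
December 2032 — 3rd Saturday is 2032-12-18.

2032-10-16, 2032-11-20, 2032-12-18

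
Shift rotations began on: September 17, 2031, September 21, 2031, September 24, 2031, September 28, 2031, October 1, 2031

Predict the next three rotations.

The gap pattern 4, 3, 4, 3 repeats every 2 events.
These are the Wednesdays and Sundays of each week.
The following Sunday is October 5, 2031.
Next Wednesday: October 8, 2031.
The following Sunday is October 12, 2031.

October 5, 2031; October 8, 2031; October 12, 2031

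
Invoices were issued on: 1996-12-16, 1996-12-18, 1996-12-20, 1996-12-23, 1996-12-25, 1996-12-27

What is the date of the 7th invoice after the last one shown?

1997-01-13

Every event lands on a Monday or Wednesday or Friday (gaps cycle 2, 2, 3, 2, 2).
So the schedule is: every Monday, Wednesday and Friday.
Next Monday: 1996-12-30.
Next Wednesday: 1997-01-01.
The following Friday is 1997-01-03.
Next Monday: 1997-01-06.
The following Wednesday is 1997-01-08.
Next Friday: 1997-01-10.
The following Monday is 1997-01-13.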